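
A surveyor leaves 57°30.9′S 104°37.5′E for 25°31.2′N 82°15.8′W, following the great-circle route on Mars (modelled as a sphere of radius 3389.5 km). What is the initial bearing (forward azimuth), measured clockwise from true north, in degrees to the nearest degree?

With φ₁ = -1.0038, φ₂ = 0.4454, Δλ = 3.0214 rad, the forward-azimuth formula gives
θ = atan2( sin Δλ cos φ₂ , cos φ₁ sin φ₂ − sin φ₁ cos φ₂ cos Δλ ) = atan2(0.1082, -0.5244) = 168.34°.
So the initial bearing is 168°.

168°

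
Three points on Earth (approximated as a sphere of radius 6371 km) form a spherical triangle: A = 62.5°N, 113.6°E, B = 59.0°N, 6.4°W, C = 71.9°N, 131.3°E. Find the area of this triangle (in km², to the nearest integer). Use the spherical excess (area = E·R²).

Side lengths (central angles): a = 0.8004, b = 0.2014, c = 0.8745 rad; semiperimeter s = 0.9382.
By l'Huilier's theorem, tan(E/4) = √[tan(s/2) tan((s−a)/2) tan((s−b)/2) tan((s−c)/2)], giving spherical excess E = 0.0829 rad.
Area = E·R² = 0.0829 × (6371)² ≈ 3365761 km².

3365761 km²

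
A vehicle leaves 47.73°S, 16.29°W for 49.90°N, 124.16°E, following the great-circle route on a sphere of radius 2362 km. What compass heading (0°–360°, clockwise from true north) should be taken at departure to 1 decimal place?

70.3°

With φ₁ = -0.8330, φ₂ = 0.8709, Δλ = 2.4513 rad, the forward-azimuth formula gives
θ = atan2( sin Δλ cos φ₂ , cos φ₁ sin φ₂ − sin φ₁ cos φ₂ cos Δλ ) = atan2(0.4101, 0.1470) = 70.28°.
So the initial bearing is 70.3°.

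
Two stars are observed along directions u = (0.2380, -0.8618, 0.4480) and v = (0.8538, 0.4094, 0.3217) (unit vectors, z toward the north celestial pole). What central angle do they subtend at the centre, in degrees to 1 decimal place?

u·v = -0.0055; |u| = 1.0000, |v| = 1.0000.
cos θ = (u·v)/(|u||v|) = -0.0055, so θ = 90.3°.

90.3°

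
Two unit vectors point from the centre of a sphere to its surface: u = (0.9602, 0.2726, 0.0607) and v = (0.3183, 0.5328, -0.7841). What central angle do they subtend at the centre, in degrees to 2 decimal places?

66.22°

u·v = 0.4033; |u| = 1.0000, |v| = 1.0000.
cos θ = (u·v)/(|u||v|) = 0.4033, so θ = 66.22°.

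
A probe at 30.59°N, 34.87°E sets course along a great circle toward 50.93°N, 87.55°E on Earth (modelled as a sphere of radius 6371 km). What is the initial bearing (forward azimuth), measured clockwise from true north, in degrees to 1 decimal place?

46.6°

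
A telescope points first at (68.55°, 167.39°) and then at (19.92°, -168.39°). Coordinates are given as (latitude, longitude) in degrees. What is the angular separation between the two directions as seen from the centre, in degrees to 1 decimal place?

50.9°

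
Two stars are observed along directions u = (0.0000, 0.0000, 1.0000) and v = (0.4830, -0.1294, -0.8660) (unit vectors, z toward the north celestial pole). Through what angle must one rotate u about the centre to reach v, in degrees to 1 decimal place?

150.0°

u·v = -0.8660; |u| = 1.0000, |v| = 1.0000.
cos θ = (u·v)/(|u||v|) = -0.8660, so θ = 150.0°.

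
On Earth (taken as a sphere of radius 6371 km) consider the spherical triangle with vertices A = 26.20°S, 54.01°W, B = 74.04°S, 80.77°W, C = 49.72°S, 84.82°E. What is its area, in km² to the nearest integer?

16436225 km²

Side lengths (central angles): a = 0.9748, b = 1.6708, c = 0.8701 rad; semiperimeter s = 1.7579.
By l'Huilier's theorem, tan(E/4) = √[tan(s/2) tan((s−a)/2) tan((s−b)/2) tan((s−c)/2)], giving spherical excess E = 0.4049 rad.
Area = E·R² = 0.4049 × (6371)² ≈ 16436225 km².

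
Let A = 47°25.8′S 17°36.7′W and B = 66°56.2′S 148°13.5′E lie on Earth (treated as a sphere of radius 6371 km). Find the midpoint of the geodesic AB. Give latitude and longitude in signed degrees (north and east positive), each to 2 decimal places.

-79.34°, 0.30°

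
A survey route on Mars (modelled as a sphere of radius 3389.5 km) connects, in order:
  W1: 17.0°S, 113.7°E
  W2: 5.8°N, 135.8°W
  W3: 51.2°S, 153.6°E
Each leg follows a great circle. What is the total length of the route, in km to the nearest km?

Leg W1→W2: central angle 1.9420 rad, distance 6582.4 km.
Leg W2→W3: central angle 1.4421 rad, distance 4888.1 km.
Total: 6582.4 + 4888.1 ≈ 11471 km.

11471 km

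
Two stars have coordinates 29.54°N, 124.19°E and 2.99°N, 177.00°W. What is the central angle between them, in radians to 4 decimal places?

With latitudes φ₁ = 29.540°, φ₂ = 2.990° and longitude difference Δλ = 58.810°:
Haversine: a = sin²(Δφ/2) + cos φ₁ cos φ₂ sin²(Δλ/2) = 0.0527 + (0.8700)(0.9986)(0.2411) = 0.26217.
Central angle c = 2·arcsin(√a) = 1.07508 rad.
So the angular separation is 1.0751 rad.

1.0751 rad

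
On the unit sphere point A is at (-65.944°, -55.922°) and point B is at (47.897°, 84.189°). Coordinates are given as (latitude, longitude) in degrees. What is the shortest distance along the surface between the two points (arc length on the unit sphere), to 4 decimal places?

Let φ₁ = -1.1509 rad, φ₂ = 0.8360 rad, and Δλ = 2.4454 rad.
Haversine: a = sin²(Δφ/2) + cos φ₁ cos φ₂ sin²(Δλ/2) = 0.7021 + (0.4076)(0.6705)(0.8836) = 0.94360.
Central angle c = 2·arcsin(√a) = 2.66204 rad.
On the unit sphere the arc length equals the central angle: 2.6620.

2.6620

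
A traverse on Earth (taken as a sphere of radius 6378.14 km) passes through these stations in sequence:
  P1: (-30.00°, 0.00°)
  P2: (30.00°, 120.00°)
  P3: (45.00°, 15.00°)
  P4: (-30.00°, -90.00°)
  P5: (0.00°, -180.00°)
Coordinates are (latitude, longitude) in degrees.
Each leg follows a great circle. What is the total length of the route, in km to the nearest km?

Leg P1→P2: central angle 2.2459 rad, distance 14324.8 km.
Leg P2→P3: central angle 1.3745 rad, distance 8766.6 km.
Leg P3→P4: central angle 2.1084 rad, distance 13447.4 km.
Leg P4→P5: central angle 1.5708 rad, distance 10018.8 km.
Total: 14324.8 + 8766.6 + 13447.4 + 10018.8 ≈ 46558 km.

46558 km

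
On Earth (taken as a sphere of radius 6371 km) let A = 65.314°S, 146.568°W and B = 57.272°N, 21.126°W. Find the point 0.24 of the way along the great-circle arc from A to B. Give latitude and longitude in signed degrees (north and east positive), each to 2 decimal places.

The central angle between A and B is δ = 2.6799 rad.
With f = 0.24, the slerp weights are sin((1−f)δ)/sin δ = 2.0056 and sin(fδ)/sin δ = 1.3463.
Weighted sum of the unit vectors: (2.0056)·(-0.3485,-0.2301,-0.9086) + (1.3463)·(0.5043,-0.1949,0.8412) = (-0.0200, -0.7238, -0.6897).
Converting back: φ = atan2(z, √(x²+y²)) = -43.60°, λ = atan2(y, x) = -91.59°.

-43.60°, -91.59°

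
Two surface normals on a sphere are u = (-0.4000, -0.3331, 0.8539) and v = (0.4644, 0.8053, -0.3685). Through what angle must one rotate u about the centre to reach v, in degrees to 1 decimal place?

140.2°

u·v = -0.7687; |u| = 1.0001, |v| = 1.0000.
cos θ = (u·v)/(|u||v|) = -0.7686, so θ = 140.2°.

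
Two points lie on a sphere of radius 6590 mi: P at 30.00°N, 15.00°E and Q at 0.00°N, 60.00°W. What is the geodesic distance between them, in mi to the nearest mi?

8862 mi

In radians: φ₁ = 0.5236, φ₂ = 0.0000, Δλ = -75.000° = -1.3090 rad.
cos c = sin φ₁ sin φ₂ + cos φ₁ cos φ₂ cos Δλ = (0.5000)(0.0000) + (0.8660)(1.0000)(0.2588) = 0.22414,
so c = arccos(0.22414) = 1.34473 rad.
Distance = R·c = 6590 × 1.3447 ≈ 8862 mi.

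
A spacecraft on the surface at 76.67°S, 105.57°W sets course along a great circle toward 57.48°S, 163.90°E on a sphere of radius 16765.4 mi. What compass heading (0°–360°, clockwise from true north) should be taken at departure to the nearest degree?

Δλ = -90.530° = -1.5800 rad.
y = sin Δλ · cos φ₂ = (-1.0000)(0.5376) = -0.5376
x = cos φ₁ sin φ₂ − sin φ₁ cos φ₂ cos Δλ = (0.2306)(-0.8432) − (-0.9731)(0.5376)(-0.0093) = -0.1992
θ = atan2(y, x) = -110.34°; adding 360° gives 250°.

250°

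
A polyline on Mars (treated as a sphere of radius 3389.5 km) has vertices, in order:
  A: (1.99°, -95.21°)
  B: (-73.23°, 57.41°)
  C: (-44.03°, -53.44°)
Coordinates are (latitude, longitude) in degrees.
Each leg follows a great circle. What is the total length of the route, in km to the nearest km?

9497 km

Leg A→B: central angle 1.8643 rad, distance 6319.0 km.
Leg B→C: central angle 0.9377 rad, distance 3178.3 km.
Total: 6319.0 + 3178.3 ≈ 9497 km.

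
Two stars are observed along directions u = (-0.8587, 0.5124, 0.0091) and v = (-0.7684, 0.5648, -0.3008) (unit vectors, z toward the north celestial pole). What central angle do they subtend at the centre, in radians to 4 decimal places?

0.3285 rad

u·v = 0.9465; |u| = 1.0000, |v| = 1.0000.
cos θ = (u·v)/(|u||v|) = 0.9465, so θ = 0.3285 rad.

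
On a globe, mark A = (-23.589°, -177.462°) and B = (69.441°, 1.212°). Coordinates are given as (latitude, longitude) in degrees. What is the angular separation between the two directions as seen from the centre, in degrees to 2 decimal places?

134.14°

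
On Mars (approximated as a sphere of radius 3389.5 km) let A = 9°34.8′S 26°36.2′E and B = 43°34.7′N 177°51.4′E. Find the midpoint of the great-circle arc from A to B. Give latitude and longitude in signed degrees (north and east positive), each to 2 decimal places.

Central angle δ = 2.4054 rad. Interpolating on the sphere with fraction f = 0.5:
P = [sin((1−f)δ)·A + sin(fδ)·B] / sin δ = 1.3895·A + 1.3895·B in Cartesian coordinates,
giving P = (0.2192, 0.6512, 0.7266), i.e. latitude 46.60°, longitude 71.40°.

46.60°, 71.40°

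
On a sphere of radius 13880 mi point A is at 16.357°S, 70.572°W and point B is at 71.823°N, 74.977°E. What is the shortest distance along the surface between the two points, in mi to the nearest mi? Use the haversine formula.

With latitudes φ₁ = -16.357°, φ₂ = 71.823° and longitude difference Δλ = 145.549°:
Haversine: a = sin²(Δφ/2) + cos φ₁ cos φ₂ sin²(Δλ/2) = 0.4841 + (0.9595)(0.3120)(0.9123) = 0.75720.
Central angle c = 2·arcsin(√a) = 2.11110 rad.
Distance = R·c = 13880 × 2.1111 ≈ 29302 mi.

29302 mi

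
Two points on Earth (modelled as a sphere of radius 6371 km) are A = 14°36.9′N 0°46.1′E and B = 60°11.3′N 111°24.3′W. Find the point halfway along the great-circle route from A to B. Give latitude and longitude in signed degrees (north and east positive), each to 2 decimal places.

51.04°, -29.78°

The central angle between A and B is δ = 1.5334 rad.
With f = 0.5, the slerp weights are sin((1−f)δ)/sin δ = 0.6943 and sin(fδ)/sin δ = 0.6943.
Weighted sum of the unit vectors: (0.6943)·(0.9676,0.0130,0.2523) + (0.6943)·(-0.1814,-0.4629,0.8677) = (0.5458, -0.3123, 0.7776).
Converting back: φ = atan2(z, √(x²+y²)) = 51.04°, λ = atan2(y, x) = -29.78°.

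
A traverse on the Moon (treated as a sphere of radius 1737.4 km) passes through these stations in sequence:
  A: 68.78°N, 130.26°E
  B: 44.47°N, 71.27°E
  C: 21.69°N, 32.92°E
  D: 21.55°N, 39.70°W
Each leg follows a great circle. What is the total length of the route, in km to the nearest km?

Leg A→B: central angle 0.6663 rad, distance 1157.6 km.
Leg B→C: central angle 0.6778 rad, distance 1177.7 km.
Leg C→D: central angle 1.1659 rad, distance 2025.7 km.
Total: 1157.6 + 1177.7 + 2025.7 ≈ 4361 km.

4361 km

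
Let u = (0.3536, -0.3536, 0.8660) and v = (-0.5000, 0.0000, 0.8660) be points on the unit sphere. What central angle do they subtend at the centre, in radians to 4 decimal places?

u·v = 0.5732; |u| = 1.0000, |v| = 1.0000.
cos θ = (u·v)/(|u||v|) = 0.5732, so θ = 0.9604 rad.

0.9604 rad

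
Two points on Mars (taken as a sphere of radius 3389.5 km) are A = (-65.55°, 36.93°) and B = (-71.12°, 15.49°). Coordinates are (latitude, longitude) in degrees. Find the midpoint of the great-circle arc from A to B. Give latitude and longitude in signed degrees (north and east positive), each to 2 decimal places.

Central angle δ = 0.1675 rad. Interpolating on the sphere with fraction f = 0.5:
P = [sin((1−f)δ)·A + sin(fδ)·B] / sin δ = 0.5018·A + 0.5018·B in Cartesian coordinates,
giving P = (0.3225, 0.1681, -0.9315), i.e. latitude -68.67°, longitude 27.54°.

-68.67°, 27.54°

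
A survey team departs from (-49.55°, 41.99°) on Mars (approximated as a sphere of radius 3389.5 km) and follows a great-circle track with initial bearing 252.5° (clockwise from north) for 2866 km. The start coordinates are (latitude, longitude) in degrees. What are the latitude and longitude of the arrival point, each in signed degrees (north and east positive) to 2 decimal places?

Angular distance δ = d/R = 2866/3389.5 = 0.84555 rad; initial bearing θ = 4.4070 rad.
sin φ₂ = sin φ₁ cos δ + cos φ₁ sin δ cos θ = (-0.7610)(0.6633) + (0.6488)(0.7483)(-0.3007) = -0.6508, so φ₂ = -40.60°.
Δλ = atan2(sin θ sin δ cos φ₁, cos δ − sin φ₁ sin φ₂) = atan2(-0.4630, 0.1681) = -70.047°.
λ₂ = 41.990° − 70.047° = -28.06°.

-40.60°, -28.06°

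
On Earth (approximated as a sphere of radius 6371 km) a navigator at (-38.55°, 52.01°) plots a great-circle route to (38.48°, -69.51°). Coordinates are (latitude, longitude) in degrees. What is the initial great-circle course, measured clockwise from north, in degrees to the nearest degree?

289°

Δλ = -121.520° = -2.1209 rad.
y = sin Δλ · cos φ₂ = (-0.8525)(0.7828) = -0.6673
x = cos φ₁ sin φ₂ − sin φ₁ cos φ₂ cos Δλ = (0.7821)(0.6222) − (-0.6232)(0.7828)(-0.5228) = 0.2316
θ = atan2(y, x) = -70.86°; adding 360° gives 289°.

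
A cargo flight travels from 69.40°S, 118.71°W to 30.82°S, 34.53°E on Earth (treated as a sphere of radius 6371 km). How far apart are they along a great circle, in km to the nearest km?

In radians: φ₁ = -1.2113, φ₂ = -0.5379, Δλ = 153.240° = 2.6745 rad.
cos c = sin φ₁ sin φ₂ + cos φ₁ cos φ₂ cos Δλ = (-0.9361)(-0.5123) + (0.3518)(0.8588)(-0.8929) = 0.20979,
so c = arccos(0.20979) = 1.35944 rad.
Distance = R·c = 6371 × 1.3594 ≈ 8661 km.

8661 km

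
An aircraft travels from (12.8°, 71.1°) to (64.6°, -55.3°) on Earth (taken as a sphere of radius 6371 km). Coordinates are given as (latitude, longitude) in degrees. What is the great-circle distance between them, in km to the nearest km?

10314 km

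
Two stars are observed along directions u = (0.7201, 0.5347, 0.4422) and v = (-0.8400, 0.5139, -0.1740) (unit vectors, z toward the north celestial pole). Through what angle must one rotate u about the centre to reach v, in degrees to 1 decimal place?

u·v = -0.4070; |u| = 1.0000, |v| = 1.0000.
cos θ = (u·v)/(|u||v|) = -0.4071, so θ = 114.0°.

114.0°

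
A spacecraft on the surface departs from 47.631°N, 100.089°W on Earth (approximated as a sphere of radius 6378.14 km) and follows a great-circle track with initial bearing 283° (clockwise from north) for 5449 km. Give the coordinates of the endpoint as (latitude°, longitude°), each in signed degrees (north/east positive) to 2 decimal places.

36.84°, -166.74°

Angular distance δ = d/R = 5449/6378.14 = 0.85432 rad; initial bearing θ = 4.9393 rad.
sin φ₂ = sin φ₁ cos δ + cos φ₁ sin δ cos θ = (0.7388)(0.6567) + (0.6739)(0.7541)(0.2250) = 0.5995, so φ₂ = 36.84°.
Δλ = atan2(sin θ sin δ cos φ₁, cos δ − sin φ₁ sin φ₂) = atan2(-0.4952, 0.2138) = -66.649°.
λ₂ = -100.089° − 66.649° = -166.74°.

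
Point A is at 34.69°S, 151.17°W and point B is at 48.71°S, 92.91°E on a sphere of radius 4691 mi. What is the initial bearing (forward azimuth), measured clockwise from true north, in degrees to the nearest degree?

217°

With φ₁ = -0.6055, φ₂ = -0.8501, Δλ = -2.0232 rad, the forward-azimuth formula gives
θ = atan2( sin Δλ cos φ₂ , cos φ₁ sin φ₂ − sin φ₁ cos φ₂ cos Δλ ) = atan2(-0.5935, -0.7820) = -142.80°.
Adding 360° brings this into [0°, 360°): 217°.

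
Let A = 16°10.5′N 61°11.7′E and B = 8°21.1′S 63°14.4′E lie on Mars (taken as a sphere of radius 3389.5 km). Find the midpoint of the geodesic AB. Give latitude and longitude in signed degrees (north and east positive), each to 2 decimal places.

3.91°, 62.23°

Central angle δ = 0.4295 rad. Interpolating on the sphere with fraction f = 0.5:
P = [sin((1−f)δ)·A + sin(fδ)·B] / sin δ = 0.5118·A + 0.5118·B in Cartesian coordinates,
giving P = (0.4648, 0.8828, 0.0682), i.e. latitude 3.91°, longitude 62.23°.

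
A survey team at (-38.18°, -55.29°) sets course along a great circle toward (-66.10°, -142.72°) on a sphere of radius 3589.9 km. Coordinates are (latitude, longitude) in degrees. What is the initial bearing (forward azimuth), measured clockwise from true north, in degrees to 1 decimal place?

Δλ = -87.430° = -1.5259 rad.
y = sin Δλ · cos φ₂ = (-0.9990)(0.4051) = -0.4047
x = cos φ₁ sin φ₂ − sin φ₁ cos φ₂ cos Δλ = (0.7861)(-0.9143) − (-0.6181)(0.4051)(0.0448) = -0.7074
θ = atan2(y, x) = -150.23°; adding 360° gives 209.8°.

209.8°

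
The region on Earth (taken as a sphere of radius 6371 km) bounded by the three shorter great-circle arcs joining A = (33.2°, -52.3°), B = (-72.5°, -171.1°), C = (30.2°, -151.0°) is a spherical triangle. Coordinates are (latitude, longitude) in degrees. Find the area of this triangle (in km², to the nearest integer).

97627961 km²

Side lengths (central angles): a = 1.8087, b = 1.4040, c = 2.2698 rad; semiperimeter s = 2.7412.
By l'Huilier's theorem, tan(E/4) = √[tan(s/2) tan((s−a)/2) tan((s−b)/2) tan((s−c)/2)], giving spherical excess E = 2.4052 rad.
Area = E·R² = 2.4052 × (6371)² ≈ 97627961 km².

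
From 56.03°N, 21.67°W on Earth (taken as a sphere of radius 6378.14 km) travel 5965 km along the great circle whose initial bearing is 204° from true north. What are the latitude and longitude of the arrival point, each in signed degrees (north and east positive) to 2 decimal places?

4.68°, -40.84°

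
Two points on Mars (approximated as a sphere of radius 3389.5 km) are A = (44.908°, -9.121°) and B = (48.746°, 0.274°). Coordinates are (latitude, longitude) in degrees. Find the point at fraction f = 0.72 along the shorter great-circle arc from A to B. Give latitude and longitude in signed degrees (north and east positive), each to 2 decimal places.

The central angle between A and B is δ = 0.1305 rad.
With f = 0.72, the slerp weights are sin((1−f)δ)/sin δ = 0.2807 and sin(fδ)/sin δ = 0.7210.
Weighted sum of the unit vectors: (0.2807)·(0.6993,-0.1123,0.7060) + (0.7210)·(0.6594,0.0032,0.7518) = (0.6717, -0.0292, 0.7402).
Converting back: φ = atan2(z, √(x²+y²)) = 47.75°, λ = atan2(y, x) = -2.49°.

47.75°, -2.49°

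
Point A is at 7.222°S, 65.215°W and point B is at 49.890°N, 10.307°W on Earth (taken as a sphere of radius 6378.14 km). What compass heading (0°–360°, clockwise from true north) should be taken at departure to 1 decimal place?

33.2°

With φ₁ = -0.1260, φ₂ = 0.8707, Δλ = 0.9583 rad, the forward-azimuth formula gives
θ = atan2( sin Δλ cos φ₂ , cos φ₁ sin φ₂ − sin φ₁ cos φ₂ cos Δλ ) = atan2(0.5272, 0.8053) = 33.21°.
So the initial bearing is 33.2°.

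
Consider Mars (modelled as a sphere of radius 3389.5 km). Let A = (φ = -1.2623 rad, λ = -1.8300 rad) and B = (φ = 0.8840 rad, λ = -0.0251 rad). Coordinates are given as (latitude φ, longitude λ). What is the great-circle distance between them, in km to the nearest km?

8364 km

In radians: φ₁ = -1.2623, φ₂ = 0.8840, Δλ = 103.413° = 1.8049 rad.
cos c = sin φ₁ sin φ₂ + cos φ₁ cos φ₂ cos Δλ = (-0.9528)(0.7733) + (0.3036)(0.6341)(-0.2320) = -0.78143,
so c = arccos(-0.78143) = 2.46776 rad.
Distance = R·c = 3389.5 × 2.4678 ≈ 8364 km.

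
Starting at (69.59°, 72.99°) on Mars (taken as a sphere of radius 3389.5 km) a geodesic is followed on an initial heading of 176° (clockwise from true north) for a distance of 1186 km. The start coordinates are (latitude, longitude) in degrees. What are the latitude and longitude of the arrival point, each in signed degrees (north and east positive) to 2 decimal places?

Angular distance δ = d/R = 1186/3389.5 = 0.34990 rad; initial bearing θ = 3.0718 rad.
sin φ₂ = sin φ₁ cos δ + cos φ₁ sin δ cos θ = (0.9372)(0.9394) + (0.3487)(0.3428)(-0.9976) = 0.7612, so φ₂ = 49.57°.
Δλ = atan2(sin θ sin δ cos φ₁, cos δ − sin φ₁ sin φ₂) = atan2(0.0083, 0.2260) = 2.113°.
λ₂ = 72.990° + 2.113° = 75.10°.

49.57°, 75.10°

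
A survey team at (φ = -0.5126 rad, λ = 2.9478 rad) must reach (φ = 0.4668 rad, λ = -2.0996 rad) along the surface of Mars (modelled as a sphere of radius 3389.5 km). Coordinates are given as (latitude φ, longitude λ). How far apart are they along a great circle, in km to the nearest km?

With latitudes φ₁ = -29.370°, φ₂ = 26.746° and longitude difference Δλ = 70.805°:
cos c = sin φ₁ sin φ₂ + cos φ₁ cos φ₂ cos Δλ = (-0.4904)(0.4500) + (0.8715)(0.8930)(0.3288) = 0.03515,
so c = arccos(0.03515) = 1.53564 rad.
Distance = R·c = 3389.5 × 1.5356 ≈ 5205 km.

5205 km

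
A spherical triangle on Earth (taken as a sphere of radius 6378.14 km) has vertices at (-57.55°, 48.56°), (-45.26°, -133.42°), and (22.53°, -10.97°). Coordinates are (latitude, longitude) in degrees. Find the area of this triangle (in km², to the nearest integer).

Side lengths (central angles): a = 2.2408, b = 1.6429, c = 1.3470 rad; semiperimeter s = 2.6154.
By l'Huilier's theorem, tan(E/4) = √[tan(s/2) tan((s−a)/2) tan((s−b)/2) tan((s−c)/2)], giving spherical excess E = 1.9274 rad.
Area = E·R² = 1.9274 × (6378.14)² ≈ 78406202 km².

78406202 km²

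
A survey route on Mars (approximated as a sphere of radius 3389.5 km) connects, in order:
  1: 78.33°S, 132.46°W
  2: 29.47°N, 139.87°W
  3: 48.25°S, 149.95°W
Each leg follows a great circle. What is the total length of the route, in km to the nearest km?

11011 km

Leg 1→2: central angle 1.8830 rad, distance 6382.5 km.
Leg 2→3: central angle 1.3656 rad, distance 4628.8 km.
Total: 6382.5 + 4628.8 ≈ 11011 km.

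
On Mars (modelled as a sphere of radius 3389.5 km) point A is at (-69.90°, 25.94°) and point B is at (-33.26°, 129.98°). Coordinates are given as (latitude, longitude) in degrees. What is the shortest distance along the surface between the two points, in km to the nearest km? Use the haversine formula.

3760 km

With latitudes φ₁ = -69.900°, φ₂ = -33.260° and longitude difference Δλ = 104.040°:
Haversine: a = sin²(Δφ/2) + cos φ₁ cos φ₂ sin²(Δλ/2) = 0.0988 + (0.3437)(0.8362)(0.6213) = 0.27734.
Central angle c = 2·arcsin(√a) = 1.10926 rad.
Distance = R·c = 3389.5 × 1.1093 ≈ 3760 km.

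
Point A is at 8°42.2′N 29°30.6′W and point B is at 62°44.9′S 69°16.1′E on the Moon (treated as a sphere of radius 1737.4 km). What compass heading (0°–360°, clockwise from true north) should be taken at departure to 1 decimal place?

With φ₁ = 0.1519, φ₂ = -1.0952, Δλ = 1.7240 rad, the forward-azimuth formula gives
θ = atan2( sin Δλ cos φ₂ , cos φ₁ sin φ₂ − sin φ₁ cos φ₂ cos Δλ ) = atan2(0.4525, -0.8682) = 152.47°.
So the initial bearing is 152.5°.

152.5°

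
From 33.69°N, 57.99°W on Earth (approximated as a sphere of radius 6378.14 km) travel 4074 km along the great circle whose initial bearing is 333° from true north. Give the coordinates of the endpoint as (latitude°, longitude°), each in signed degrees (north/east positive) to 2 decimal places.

62.54°, -93.93°

Angular distance δ = d/R = 4074/6378.14 = 0.63874 rad; initial bearing θ = 5.8119 rad.
sin φ₂ = sin φ₁ cos δ + cos φ₁ sin δ cos θ = (0.5547)(0.8028) + (0.8321)(0.5962)(0.8910) = 0.8873, so φ₂ = 62.54°.
Δλ = atan2(sin θ sin δ cos φ₁, cos δ − sin φ₁ sin φ₂) = atan2(-0.2252, 0.3106) = -35.941°.
λ₂ = -57.990° − 35.941° = -93.93°.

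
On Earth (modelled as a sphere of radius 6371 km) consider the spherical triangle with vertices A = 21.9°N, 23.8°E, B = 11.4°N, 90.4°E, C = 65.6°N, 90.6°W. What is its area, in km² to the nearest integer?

43740751 km²

Side lengths (central angles): a = 1.7976, b = 1.3885, c = 1.1208 rad; semiperimeter s = 2.1535.
By l'Huilier's theorem, tan(E/4) = √[tan(s/2) tan((s−a)/2) tan((s−b)/2) tan((s−c)/2)], giving spherical excess E = 1.0776 rad.
Area = E·R² = 1.0776 × (6371)² ≈ 43740751 km².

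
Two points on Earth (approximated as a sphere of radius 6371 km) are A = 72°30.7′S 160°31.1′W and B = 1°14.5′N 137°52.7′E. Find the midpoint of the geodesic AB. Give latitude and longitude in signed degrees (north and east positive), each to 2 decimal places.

Central angle δ = 1.4483 rad. Interpolating on the sphere with fraction f = 0.5:
P = [sin((1−f)δ)·A + sin(fδ)·B] / sin δ = 0.6675·A + 0.6675·B in Cartesian coordinates,
giving P = (-0.6841, 0.3807, -0.6222), i.e. latitude -38.48°, longitude 150.90°.

-38.48°, 150.90°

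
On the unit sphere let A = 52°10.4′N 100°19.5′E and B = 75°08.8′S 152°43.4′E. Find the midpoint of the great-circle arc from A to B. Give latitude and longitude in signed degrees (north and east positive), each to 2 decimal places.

-12.52°, 115.11°

Central angle δ = 2.3017 rad. Interpolating on the sphere with fraction f = 0.5:
P = [sin((1−f)δ)·A + sin(fδ)·B] / sin δ = 1.2264·A + 1.2264·B in Cartesian coordinates,
giving P = (-0.4142, 0.8840, -0.2167), i.e. latitude -12.52°, longitude 115.11°.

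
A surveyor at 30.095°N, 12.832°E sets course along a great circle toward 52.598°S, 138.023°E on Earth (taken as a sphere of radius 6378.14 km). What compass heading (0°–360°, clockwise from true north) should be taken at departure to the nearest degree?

Δλ = 125.191° = 2.1850 rad.
y = sin Δλ · cos φ₂ = (0.8172)(0.6074) = 0.4964
x = cos φ₁ sin φ₂ − sin φ₁ cos φ₂ cos Δλ = (0.8652)(-0.7944) − (0.5014)(0.6074)(-0.5763) = -0.5118
θ = atan2(y, x) = 135.87°, so the bearing is 136°.

136°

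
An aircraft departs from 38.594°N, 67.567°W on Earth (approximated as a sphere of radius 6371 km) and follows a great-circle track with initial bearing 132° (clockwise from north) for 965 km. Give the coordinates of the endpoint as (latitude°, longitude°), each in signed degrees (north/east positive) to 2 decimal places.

32.53°, -59.92°

Angular distance δ = d/R = 965/6371 = 0.15147 rad; initial bearing θ = 2.3038 rad.
sin φ₂ = sin φ₁ cos δ + cos φ₁ sin δ cos θ = (0.6238)(0.9886) + (0.7816)(0.1509)(-0.6691) = 0.5377, so φ₂ = 32.53°.
Δλ = atan2(sin θ sin δ cos φ₁, cos δ − sin φ₁ sin φ₂) = atan2(0.0876, 0.6531) = 7.643°.
λ₂ = -67.567° + 7.643° = -59.92°.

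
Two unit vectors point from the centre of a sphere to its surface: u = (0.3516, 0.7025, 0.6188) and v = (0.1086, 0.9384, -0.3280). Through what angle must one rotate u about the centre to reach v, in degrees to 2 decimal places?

u·v = 0.4944; |u| = 1.0000, |v| = 1.0000.
cos θ = (u·v)/(|u||v|) = 0.4944, so θ = 60.37°.

60.37°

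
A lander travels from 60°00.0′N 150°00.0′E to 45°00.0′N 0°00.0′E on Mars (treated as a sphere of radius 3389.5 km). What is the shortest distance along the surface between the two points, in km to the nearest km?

4269 km

With latitudes φ₁ = 60.000°, φ₂ = 45.000° and longitude difference Δλ = -150.000°:
Haversine: a = sin²(Δφ/2) + cos φ₁ cos φ₂ sin²(Δλ/2) = 0.0170 + (0.5000)(0.7071)(0.9330) = 0.34691.
Central angle c = 2·arcsin(√a) = 1.25961 rad.
Distance = R·c = 3389.5 × 1.2596 ≈ 4269 km.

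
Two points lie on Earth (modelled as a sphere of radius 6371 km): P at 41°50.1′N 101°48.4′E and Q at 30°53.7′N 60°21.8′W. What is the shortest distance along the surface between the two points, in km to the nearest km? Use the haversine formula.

11724 km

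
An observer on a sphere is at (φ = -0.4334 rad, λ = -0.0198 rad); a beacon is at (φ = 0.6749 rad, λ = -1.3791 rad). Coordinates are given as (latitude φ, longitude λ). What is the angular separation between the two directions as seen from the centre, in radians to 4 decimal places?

1.6847 rad

With latitudes φ₁ = -24.832°, φ₂ = 38.669° and longitude difference Δλ = -77.882°:
Haversine: a = sin²(Δφ/2) + cos φ₁ cos φ₂ sin²(Δλ/2) = 0.2769 + (0.9075)(0.7808)(0.3950) = 0.55683.
Central angle c = 2·arcsin(√a) = 1.68469 rad.
So the angular separation is 1.6847 rad.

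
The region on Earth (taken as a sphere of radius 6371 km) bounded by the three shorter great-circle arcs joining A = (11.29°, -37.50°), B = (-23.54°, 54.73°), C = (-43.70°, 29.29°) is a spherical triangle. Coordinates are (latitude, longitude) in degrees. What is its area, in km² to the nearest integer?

17455941 km²

Side lengths (central angles): a = 0.5065, b = 1.4261, c = 1.6842 rad; semiperimeter s = 1.8084.
By l'Huilier's theorem, tan(E/4) = √[tan(s/2) tan((s−a)/2) tan((s−b)/2) tan((s−c)/2)], giving spherical excess E = 0.4301 rad.
Area = E·R² = 0.4301 × (6371)² ≈ 17455941 km².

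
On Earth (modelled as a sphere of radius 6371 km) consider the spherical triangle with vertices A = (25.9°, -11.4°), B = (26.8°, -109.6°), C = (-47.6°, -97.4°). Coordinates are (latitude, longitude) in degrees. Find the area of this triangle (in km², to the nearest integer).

Side lengths (central angles): a = 1.3126, b = 1.8548, c = 1.4883 rad; semiperimeter s = 2.3279.
By l'Huilier's theorem, tan(E/4) = √[tan(s/2) tan((s−a)/2) tan((s−b)/2) tan((s−c)/2)], giving spherical excess E = 1.4268 rad.
Area = E·R² = 1.4268 × (6371)² ≈ 57914372 km².

57914372 km²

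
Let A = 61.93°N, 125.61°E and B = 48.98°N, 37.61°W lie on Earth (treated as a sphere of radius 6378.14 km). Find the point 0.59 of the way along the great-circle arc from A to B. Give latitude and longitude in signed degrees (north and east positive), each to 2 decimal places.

76.16°, -20.94°

Central angle δ = 1.1917 rad. Interpolating on the sphere with fraction f = 0.59:
P = [sin((1−f)δ)·A + sin(fδ)·B] / sin δ = 0.5053·A + 0.6960·B in Cartesian coordinates,
giving P = (0.2234, -0.0855, 0.9710), i.e. latitude 76.16°, longitude -20.94°.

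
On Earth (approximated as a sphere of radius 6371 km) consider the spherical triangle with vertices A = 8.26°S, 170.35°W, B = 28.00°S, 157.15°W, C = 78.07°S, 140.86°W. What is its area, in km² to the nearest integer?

4386399 km²

Side lengths (central angles): a = 0.8834, b = 1.2465, c = 0.4074 rad; semiperimeter s = 1.2687.
By l'Huilier's theorem, tan(E/4) = √[tan(s/2) tan((s−a)/2) tan((s−b)/2) tan((s−c)/2)], giving spherical excess E = 0.1081 rad.
Area = E·R² = 0.1081 × (6371)² ≈ 4386399 km².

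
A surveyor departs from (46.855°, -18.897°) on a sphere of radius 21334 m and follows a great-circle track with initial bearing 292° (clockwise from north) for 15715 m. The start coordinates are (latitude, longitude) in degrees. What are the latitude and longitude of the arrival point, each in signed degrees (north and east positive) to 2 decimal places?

45.44°, -81.49°

Angular distance δ = d/R = 15715/21334 = 0.73662 rad; initial bearing θ = 5.0964 rad.
sin φ₂ = sin φ₁ cos δ + cos φ₁ sin δ cos θ = (0.7296)(0.7407) + (0.6838)(0.6718)(0.3746) = 0.7126, so φ₂ = 45.44°.
Δλ = atan2(sin θ sin δ cos φ₁, cos δ − sin φ₁ sin φ₂) = atan2(-0.4259, 0.2208) = -62.594°.
λ₂ = -18.897° − 62.594° = -81.49°.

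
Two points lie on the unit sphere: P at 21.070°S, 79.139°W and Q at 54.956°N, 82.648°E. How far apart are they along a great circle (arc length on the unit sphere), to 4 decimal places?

In radians: φ₁ = -0.3677, φ₂ = 0.9592, Δλ = 161.787° = 2.8237 rad.
cos c = sin φ₁ sin φ₂ + cos φ₁ cos φ₂ cos Δλ = (-0.3595)(0.8187) + (0.9331)(0.5742)(-0.9499) = -0.80330,
so c = arccos(-0.80330) = 2.50362 rad.
On the unit sphere the arc length equals the central angle: 2.5036.

2.5036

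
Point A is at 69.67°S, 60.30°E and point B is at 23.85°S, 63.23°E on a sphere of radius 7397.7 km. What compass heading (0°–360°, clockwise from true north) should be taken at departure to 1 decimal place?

3.7°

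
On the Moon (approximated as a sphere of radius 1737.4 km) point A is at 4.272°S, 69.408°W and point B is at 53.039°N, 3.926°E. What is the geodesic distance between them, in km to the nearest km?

With latitudes φ₁ = -4.272°, φ₂ = 53.039° and longitude difference Δλ = 73.334°:
Haversine: a = sin²(Δφ/2) + cos φ₁ cos φ₂ sin²(Δλ/2) = 0.2300 + (0.9972)(0.6013)(0.3566) = 0.44378.
Central angle c = 2·arcsin(√a) = 1.45812 rad.
Distance = R·c = 1737.4 × 1.4581 ≈ 2533 km.

2533 km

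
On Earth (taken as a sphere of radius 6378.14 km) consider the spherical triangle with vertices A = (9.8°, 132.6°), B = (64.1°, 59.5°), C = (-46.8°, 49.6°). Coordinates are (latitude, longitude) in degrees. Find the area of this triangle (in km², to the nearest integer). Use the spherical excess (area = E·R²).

64755088 km²

Side lengths (central angles): a = 1.9403, b = 1.6127, c = 1.2888 rad; semiperimeter s = 2.4209.
By l'Huilier's theorem, tan(E/4) = √[tan(s/2) tan((s−a)/2) tan((s−b)/2) tan((s−c)/2)], giving spherical excess E = 1.5918 rad.
Area = E·R² = 1.5918 × (6378.14)² ≈ 64755088 km².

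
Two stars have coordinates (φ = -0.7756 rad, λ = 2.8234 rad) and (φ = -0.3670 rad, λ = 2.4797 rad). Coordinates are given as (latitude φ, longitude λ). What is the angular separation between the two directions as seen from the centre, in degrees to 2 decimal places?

Let φ₁ = -0.7756 rad, φ₂ = -0.3670 rad, and Δλ = -0.3437 rad.
Haversine: a = sin²(Δφ/2) + cos φ₁ cos φ₂ sin²(Δλ/2) = 0.0412 + (0.7140)(0.9334)(0.0292) = 0.06065.
Central angle c = 2·arcsin(√a) = 0.49766 rad.
So the angular separation is 28.51°.

28.51°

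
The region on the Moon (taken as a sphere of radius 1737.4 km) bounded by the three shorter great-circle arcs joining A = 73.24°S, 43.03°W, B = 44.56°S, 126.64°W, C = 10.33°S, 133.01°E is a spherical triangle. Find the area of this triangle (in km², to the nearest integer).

2546952 km²

Side lengths (central angles): a = 1.5709, b = 1.6823, c = 0.8028 rad; semiperimeter s = 2.0280.
By l'Huilier's theorem, tan(E/4) = √[tan(s/2) tan((s−a)/2) tan((s−b)/2) tan((s−c)/2)], giving spherical excess E = 0.8438 rad.
Area = E·R² = 0.8438 × (1737.4)² ≈ 2546952 km².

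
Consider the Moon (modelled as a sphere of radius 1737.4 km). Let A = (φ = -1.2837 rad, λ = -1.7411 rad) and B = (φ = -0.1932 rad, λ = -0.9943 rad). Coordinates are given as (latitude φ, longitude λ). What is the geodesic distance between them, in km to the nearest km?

With latitudes φ₁ = -73.551°, φ₂ = -11.070° and longitude difference Δλ = 42.788°:
cos c = sin φ₁ sin φ₂ + cos φ₁ cos φ₂ cos Δλ = (-0.9591)(-0.1920) + (0.2832)(0.9814)(0.7339) = 0.38808,
so c = arccos(0.38808) = 1.17225 rad.
Distance = R·c = 1737.4 × 1.1722 ≈ 2037 km.

2037 km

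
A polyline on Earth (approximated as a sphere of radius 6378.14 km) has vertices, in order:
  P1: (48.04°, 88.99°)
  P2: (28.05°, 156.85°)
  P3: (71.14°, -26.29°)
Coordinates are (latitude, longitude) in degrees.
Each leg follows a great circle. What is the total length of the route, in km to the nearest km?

Leg P1→P2: central angle 0.9618 rad, distance 6134.4 km.
Leg P2→P3: central angle 1.4100 rad, distance 8993.0 km.
Total: 6134.4 + 8993.0 ≈ 15127 km.

15127 km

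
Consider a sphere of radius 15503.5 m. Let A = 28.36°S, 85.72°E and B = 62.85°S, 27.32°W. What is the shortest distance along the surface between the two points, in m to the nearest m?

With latitudes φ₁ = -28.360°, φ₂ = -62.850° and longitude difference Δλ = -113.040°:
cos c = sin φ₁ sin φ₂ + cos φ₁ cos φ₂ cos Δλ = (-0.4750)(-0.8898) + (0.8800)(0.4563)(-0.3914) = 0.26551,
so c = arccos(0.26551) = 1.30206 rad.
Distance = R·c = 15503.5 × 1.3021 ≈ 20186 m.

20186 m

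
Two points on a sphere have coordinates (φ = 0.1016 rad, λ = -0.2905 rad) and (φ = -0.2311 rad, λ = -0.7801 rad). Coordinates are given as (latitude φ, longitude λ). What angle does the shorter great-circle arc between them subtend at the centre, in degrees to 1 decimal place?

With latitudes φ₁ = 5.821°, φ₂ = -13.241° and longitude difference Δλ = -28.052°:
cos c = sin φ₁ sin φ₂ + cos φ₁ cos φ₂ cos Δλ = (0.1014)(-0.2290) + (0.9948)(0.9734)(0.8825) = 0.83140,
so c = arccos(0.83140) = 0.58918 rad.
So the angular separation is 33.8°.

33.8°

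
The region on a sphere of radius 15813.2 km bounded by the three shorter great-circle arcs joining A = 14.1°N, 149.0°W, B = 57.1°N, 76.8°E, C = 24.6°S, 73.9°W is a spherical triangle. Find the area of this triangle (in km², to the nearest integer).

Side lengths (central angles): a = 2.4658, b = 1.4451, c = 1.7343 rad; semiperimeter s = 2.8226.
By l'Huilier's theorem, tan(E/4) = √[tan(s/2) tan((s−a)/2) tan((s−b)/2) tan((s−c)/2)], giving spherical excess E = 2.5669 rad.
Area = E·R² = 2.5669 × (15813.2)² ≈ 641866354 km².

641866354 km²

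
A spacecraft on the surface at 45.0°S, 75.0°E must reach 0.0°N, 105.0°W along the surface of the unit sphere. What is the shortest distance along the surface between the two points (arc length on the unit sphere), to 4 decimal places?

With latitudes φ₁ = -45.000°, φ₂ = 0.000° and longitude difference Δλ = -180.000°:
Haversine: a = sin²(Δφ/2) + cos φ₁ cos φ₂ sin²(Δλ/2) = 0.1464 + (0.7071)(1.0000)(1.0000) = 0.85355.
Central angle c = 2·arcsin(√a) = 2.35619 rad.
On the unit sphere the arc length equals the central angle: 2.3562.

2.3562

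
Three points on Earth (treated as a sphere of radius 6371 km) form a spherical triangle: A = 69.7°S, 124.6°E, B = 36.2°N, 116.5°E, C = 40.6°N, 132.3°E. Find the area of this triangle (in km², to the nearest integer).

Side lengths (central angles): a = 0.2290, b = 1.9276, c = 1.8512 rad; semiperimeter s = 2.0039.
By l'Huilier's theorem, tan(E/4) = √[tan(s/2) tan((s−a)/2) tan((s−b)/2) tan((s−c)/2)], giving spherical excess E = 0.2989 rad.
Area = E·R² = 0.2989 × (6371)² ≈ 12134194 km².

12134194 km²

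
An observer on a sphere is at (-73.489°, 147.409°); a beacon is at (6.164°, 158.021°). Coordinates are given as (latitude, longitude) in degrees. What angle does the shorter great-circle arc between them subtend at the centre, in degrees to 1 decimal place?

79.9°

In radians: φ₁ = -1.2826, φ₂ = 0.1076, Δλ = 10.612° = 0.1852 rad.
cos c = sin φ₁ sin φ₂ + cos φ₁ cos φ₂ cos Δλ = (-0.9588)(0.1074) + (0.2842)(0.9942)(0.9829) = 0.17478,
so c = arccos(0.17478) = 1.39512 rad.
So the angular separation is 79.9°.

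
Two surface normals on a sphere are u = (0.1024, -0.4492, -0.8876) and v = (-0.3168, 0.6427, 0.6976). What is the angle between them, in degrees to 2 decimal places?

160.09°

u·v = -0.9403; |u| = 1.0001, |v| = 1.0000.
cos θ = (u·v)/(|u||v|) = -0.9403, so θ = 160.09°.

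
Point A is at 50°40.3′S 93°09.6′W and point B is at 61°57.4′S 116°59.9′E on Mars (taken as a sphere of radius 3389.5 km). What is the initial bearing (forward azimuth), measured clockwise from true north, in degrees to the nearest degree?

Δλ = -149.842° = -2.6152 rad.
y = sin Δλ · cos φ₂ = (-0.5024)(0.4701) = -0.2362
x = cos φ₁ sin φ₂ − sin φ₁ cos φ₂ cos Δλ = (0.6338)(-0.8826) − (-0.7735)(0.4701)(-0.8646) = -0.8738
θ = atan2(y, x) = -164.87°; adding 360° gives 195°.

195°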